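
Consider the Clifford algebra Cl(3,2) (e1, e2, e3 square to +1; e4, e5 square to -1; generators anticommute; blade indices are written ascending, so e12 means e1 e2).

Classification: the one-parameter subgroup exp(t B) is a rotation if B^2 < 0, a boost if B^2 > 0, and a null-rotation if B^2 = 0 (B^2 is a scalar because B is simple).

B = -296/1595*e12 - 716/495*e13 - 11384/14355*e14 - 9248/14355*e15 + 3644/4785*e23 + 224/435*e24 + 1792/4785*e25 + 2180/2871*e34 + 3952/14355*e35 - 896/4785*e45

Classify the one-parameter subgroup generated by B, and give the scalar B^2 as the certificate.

B^2 term by term: the squares give (-296/1595)^2*(e12)^2 + (-716/495)^2*(e13)^2 + (-11384/14355)^2*(e14)^2 + (-9248/14355)^2*(e15)^2 + (3644/4785)^2*(e23)^2 + (224/435)^2*(e24)^2 + (1792/4785)^2*(e25)^2 + (2180/2871)^2*(e34)^2 + (3952/14355)^2*(e35)^2 + (-896/4785)^2*(e45)^2 = 87616/2544025*(-1) + 512656/245025*(-1) + 129595456/206066025*(+1) + 85525504/206066025*(+1) + 13278736/22896225*(-1) + 50176/189225*(+1) + 3211264/22896225*(+1) + 4752400/8242641*(+1) + 15618304/206066025*(+1) + 802816/22896225*(-1) = -16/25 (each basis 2-blade squares to minus the product of its generators' squares); cross terms between blades sharing an index anticommute and cancel; the commuting (index-disjoint) pairs give grade-4 terms 2*c*c'*(blade product), which cancel blade by blade — e1234: -258112/915849 + 320768/215325 - 82966592/68688675 = 0; e1235: -2339584/22896225 + 2566144/2368575 - 67399424/68688675 = 0; e1245: 530432/7632075 + 40800256/68688675 - 4143104/6244425 = 0; e1345: 1283072/2368575 + 89979136/206066025 - 8064256/8242641 = 0; e2345: -6530048/22896225 - 1770496/6244425 + 1562624/2747547 = 0 — confirming B is simple. So B^2 = -16/25.
Answer: rotation, certificate B^2 = -16/25. B^2 = -16/25 is basis-independent, so its sign is the whole story.


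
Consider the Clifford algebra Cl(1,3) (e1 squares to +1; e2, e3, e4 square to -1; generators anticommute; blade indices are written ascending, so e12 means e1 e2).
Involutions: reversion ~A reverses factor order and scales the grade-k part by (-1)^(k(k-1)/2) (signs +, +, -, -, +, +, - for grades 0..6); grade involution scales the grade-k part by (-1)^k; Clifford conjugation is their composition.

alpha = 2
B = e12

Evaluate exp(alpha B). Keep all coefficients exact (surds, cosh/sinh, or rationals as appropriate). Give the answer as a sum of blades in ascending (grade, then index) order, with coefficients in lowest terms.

B^2 = (1)^2*(e12)^2 = 1*(+1) = 1 (a basis 2-blade squares to minus the product of its generators' squares).
B^2 = 1 — a positive square means the series sums to a boost: l = 1, alpha*l = 2, so exp(alpha B) = cosh(2) + (sinh(2)/1)*B = cosh(2) + (sinh(2))*B.
Answer: cosh(2) + sinh(2)*e12


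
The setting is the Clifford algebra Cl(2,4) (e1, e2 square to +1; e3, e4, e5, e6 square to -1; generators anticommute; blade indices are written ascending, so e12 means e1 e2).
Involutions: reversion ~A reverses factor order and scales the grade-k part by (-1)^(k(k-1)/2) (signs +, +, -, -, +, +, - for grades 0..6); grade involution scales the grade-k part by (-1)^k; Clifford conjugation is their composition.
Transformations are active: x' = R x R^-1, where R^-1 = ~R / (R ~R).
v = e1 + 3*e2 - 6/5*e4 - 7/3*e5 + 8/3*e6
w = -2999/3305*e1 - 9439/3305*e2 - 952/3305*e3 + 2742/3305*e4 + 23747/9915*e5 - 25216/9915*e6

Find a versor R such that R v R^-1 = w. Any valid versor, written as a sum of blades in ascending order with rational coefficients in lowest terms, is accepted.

Equal squares first: v^2 = w^2 = -899/225. Then v + w = 306/3305*e1 + 476/3305*e2 - 952/3305*e3 - 1224/3305*e4 + 204/3305*e5 + 408/3305*e6 is a versor taking v to w, provided it is invertible.
Answer: 306/3305*e1 + 476/3305*e2 - 952/3305*e3 - 1224/3305*e4 + 204/3305*e5 + 408/3305*e6


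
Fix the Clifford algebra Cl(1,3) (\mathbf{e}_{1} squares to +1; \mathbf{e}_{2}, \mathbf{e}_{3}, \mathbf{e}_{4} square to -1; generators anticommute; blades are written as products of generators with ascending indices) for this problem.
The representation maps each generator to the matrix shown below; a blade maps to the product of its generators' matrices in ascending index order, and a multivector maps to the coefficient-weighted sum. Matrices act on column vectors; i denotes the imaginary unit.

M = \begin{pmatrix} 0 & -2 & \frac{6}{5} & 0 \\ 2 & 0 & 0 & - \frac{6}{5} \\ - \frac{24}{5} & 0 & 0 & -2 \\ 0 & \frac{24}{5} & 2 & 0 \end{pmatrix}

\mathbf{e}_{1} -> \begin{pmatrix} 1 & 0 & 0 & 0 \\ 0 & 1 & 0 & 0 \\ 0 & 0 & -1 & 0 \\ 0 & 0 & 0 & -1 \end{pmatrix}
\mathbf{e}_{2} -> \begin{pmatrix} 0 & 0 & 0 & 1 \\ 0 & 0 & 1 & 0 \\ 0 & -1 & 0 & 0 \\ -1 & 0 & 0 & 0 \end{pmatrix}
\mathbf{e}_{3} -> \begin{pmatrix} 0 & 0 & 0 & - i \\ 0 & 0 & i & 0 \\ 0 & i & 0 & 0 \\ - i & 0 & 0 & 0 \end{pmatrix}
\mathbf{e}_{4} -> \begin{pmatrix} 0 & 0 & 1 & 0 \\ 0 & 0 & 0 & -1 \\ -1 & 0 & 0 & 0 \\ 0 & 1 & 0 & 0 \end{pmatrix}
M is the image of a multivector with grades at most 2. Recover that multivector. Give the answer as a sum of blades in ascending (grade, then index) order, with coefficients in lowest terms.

Method: the blade images are trace-orthogonal — tr(rho(e_A) rho(e_B)^-1) = 4 if A = B and 0 otherwise — and rho(e_A)^-1 = (e_A)^2 * rho(e_A) with (e_A)^2 = +1 or -1, so the coefficient of e_A in the preimage is (e_A)^2 * tr(M rho(e_A))/4.
Nonzero projections over blades of grade <= 2: e_{4}: (e_{4})^2 = -1, tr(M rho(e_{4})) = -12, coefficient 3; e_{1} e_{4}: (e_{1} e_{4})^2 = +1, tr(M rho(e_{1} e_{4})) = - \frac{36}{5}, coefficient -\frac{9}{5}; e_{2} e_{4}: (e_{2} e_{4})^2 = -1, tr(M rho(e_{2} e_{4})) = 8, coefficient -2. Every other blade of grade <= 2 projects to 0.
Answer: 3 e_{4} - \frac{9}{5} e_{1} e_{4} - 2 e_{2} e_{4}


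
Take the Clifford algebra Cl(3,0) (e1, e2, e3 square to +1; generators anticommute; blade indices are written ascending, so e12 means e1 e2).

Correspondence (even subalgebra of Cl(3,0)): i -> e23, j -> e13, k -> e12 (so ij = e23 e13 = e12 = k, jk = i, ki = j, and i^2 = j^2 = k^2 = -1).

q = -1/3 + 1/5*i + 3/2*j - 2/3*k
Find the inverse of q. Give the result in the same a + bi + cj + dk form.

In blades: q = -1/3 - 2/3*e12 + 3/2*e13 + 1/5*e23.
With qbar = -1/3 + 2/3*e12 - 3/2*e13 - 1/5*e23 (scalar fixed, mapped units negated), q qbar = 2561/900 (the sum of squared coefficients), so q^-1 = qbar / (2561/900) = -300/2561 + 600/2561*e12 - 1350/2561*e13 - 180/2561*e23; translating back:
Answer: -300/2561 - 180/2561*i - 1350/2561*j + 600/2561*k


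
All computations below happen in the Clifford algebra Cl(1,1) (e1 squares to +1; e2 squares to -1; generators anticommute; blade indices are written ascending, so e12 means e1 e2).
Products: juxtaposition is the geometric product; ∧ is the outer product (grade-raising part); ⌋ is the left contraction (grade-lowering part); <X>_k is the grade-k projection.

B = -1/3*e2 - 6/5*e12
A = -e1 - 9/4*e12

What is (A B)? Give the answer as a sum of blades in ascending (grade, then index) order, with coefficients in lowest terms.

step 1: 27/10 - 3/4*e1 + 6/5*e2 + 1/3*e12
Answer: 27/10 - 3/4*e1 + 6/5*e2 + 1/3*e12


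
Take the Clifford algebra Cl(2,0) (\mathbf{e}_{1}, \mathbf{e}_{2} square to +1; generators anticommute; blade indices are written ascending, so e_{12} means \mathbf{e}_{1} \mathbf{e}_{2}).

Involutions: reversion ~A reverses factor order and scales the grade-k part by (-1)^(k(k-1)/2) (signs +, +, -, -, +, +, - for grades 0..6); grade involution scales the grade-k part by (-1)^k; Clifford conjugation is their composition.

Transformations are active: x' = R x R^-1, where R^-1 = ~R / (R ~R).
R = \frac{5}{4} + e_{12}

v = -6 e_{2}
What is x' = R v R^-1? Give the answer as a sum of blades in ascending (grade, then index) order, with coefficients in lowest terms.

~R = \frac{5}{4} - e_{12}, and R ~R = \frac{41}{16}, so R^-1 = ~R / (\frac{41}{16}).
R v = -6 e_{1} - \frac{15}{2} e_{2}
Answer: -\frac{240}{41} e_{1} - \frac{54}{41} e_{2}


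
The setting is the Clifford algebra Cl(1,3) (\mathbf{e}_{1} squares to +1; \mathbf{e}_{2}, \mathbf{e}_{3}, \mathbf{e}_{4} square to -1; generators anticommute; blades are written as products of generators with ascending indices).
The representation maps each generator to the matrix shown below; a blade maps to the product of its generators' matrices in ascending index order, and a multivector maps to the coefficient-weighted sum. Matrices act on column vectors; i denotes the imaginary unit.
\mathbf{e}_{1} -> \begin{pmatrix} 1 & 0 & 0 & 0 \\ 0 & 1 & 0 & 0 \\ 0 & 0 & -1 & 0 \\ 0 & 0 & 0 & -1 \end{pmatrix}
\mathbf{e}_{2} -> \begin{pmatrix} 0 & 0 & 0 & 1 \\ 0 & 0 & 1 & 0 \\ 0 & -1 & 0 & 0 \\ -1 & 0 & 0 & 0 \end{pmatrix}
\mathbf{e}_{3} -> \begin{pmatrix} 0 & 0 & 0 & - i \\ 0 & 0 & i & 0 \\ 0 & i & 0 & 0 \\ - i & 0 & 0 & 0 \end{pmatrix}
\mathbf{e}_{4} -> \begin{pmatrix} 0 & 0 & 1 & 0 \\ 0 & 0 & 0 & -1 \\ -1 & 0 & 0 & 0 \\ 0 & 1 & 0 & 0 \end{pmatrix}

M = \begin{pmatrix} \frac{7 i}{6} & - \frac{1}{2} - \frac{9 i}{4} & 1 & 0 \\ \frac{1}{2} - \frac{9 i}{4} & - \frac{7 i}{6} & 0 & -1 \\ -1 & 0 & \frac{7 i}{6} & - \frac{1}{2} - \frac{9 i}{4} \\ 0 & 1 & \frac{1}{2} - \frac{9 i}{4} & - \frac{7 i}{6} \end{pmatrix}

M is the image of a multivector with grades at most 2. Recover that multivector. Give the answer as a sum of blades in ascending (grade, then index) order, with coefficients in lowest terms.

Method: the blade images are trace-orthogonal — tr(rho(e_A) rho(e_B)^-1) = 4 if A = B and 0 otherwise — and rho(e_A)^-1 = (e_A)^2 * rho(e_A) with (e_A)^2 = +1 or -1, so the coefficient of e_A in the preimage is (e_A)^2 * tr(M rho(e_A))/4.
Nonzero projections over blades of grade <= 2: e_{4}: (e_{4})^2 = -1, tr(M rho(e_{4})) = -4, coefficient 1; e_{2} e_{3}: (e_{2} e_{3})^2 = -1, tr(M rho(e_{2} e_{3})) = \frac{14}{3}, coefficient -\frac{7}{6}; e_{2} e_{4}: (e_{2} e_{4})^2 = -1, tr(M rho(e_{2} e_{4})) = 2, coefficient -\frac{1}{2}; e_{3} e_{4}: (e_{3} e_{4})^2 = -1, tr(M rho(e_{3} e_{4})) = -9, coefficient \frac{9}{4}. Every other blade of grade <= 2 projects to 0.
Answer: e_{4} - \frac{7}{6} e_{2} e_{3} - \frac{1}{2} e_{2} e_{4} + \frac{9}{4} e_{3} e_{4}


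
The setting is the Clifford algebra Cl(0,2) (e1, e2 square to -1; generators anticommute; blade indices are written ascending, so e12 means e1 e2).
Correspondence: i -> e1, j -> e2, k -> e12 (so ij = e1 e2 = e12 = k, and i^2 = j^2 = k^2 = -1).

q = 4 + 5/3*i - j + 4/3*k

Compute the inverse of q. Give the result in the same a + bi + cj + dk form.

In blades: q = 4 + 5/3*e1 - e2 + 4/3*e12.
With qbar = 4 - 5/3*e1 + e2 - 4/3*e12 (scalar fixed, mapped units negated), q qbar = 194/9 (the sum of squared coefficients), so q^-1 = qbar / (194/9) = 18/97 - 15/194*e1 + 9/194*e2 - 6/97*e12; translating back:
Answer: 18/97 - 15/194*i + 9/194*j - 6/97*k


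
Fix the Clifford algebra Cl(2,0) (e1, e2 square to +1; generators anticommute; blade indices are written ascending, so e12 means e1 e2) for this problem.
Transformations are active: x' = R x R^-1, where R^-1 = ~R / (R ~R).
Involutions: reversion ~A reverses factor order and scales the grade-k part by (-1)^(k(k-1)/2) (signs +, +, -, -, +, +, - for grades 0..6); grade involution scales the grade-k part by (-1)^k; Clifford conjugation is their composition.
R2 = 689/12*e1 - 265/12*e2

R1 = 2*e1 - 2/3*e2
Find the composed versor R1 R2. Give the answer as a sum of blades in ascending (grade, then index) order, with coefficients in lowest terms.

Distribute over the terms of R1 (each basis-blade product reordered to ascending indices, repeated generators contracted through their squares):
(2*e1) R2 = 689/6 - 265/6*e12
(-2/3*e2) R2 = 265/18 + 689/18*e12
Summing the partial products and collecting blades:
Answer: 1166/9 - 53/9*e12


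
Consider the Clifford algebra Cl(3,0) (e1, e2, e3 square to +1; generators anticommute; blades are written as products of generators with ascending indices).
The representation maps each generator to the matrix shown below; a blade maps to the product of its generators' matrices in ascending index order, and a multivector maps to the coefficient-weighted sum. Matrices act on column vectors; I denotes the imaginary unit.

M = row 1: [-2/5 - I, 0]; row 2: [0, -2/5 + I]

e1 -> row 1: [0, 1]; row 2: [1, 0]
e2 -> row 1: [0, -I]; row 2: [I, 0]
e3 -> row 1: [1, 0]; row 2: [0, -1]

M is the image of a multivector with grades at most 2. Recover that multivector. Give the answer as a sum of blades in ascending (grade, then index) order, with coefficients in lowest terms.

Method: 1, rho(e1), rho(e2), rho(e3) form a trace-orthogonal basis of the 2x2 complex matrices (tr(X Y) = 2 if X = Y, else 0), so M = m0*1 + m1*rho(e1) + m2*rho(e2) + m3*rho(e3) with m0 = tr(M)/2 = -2/5, m1 = tr(M rho(e1))/2 = 0, m2 = tr(M rho(e2))/2 = 0, m3 = tr(M rho(e3))/2 = -I.
Multiplying table entries, the bivector images are rho(e1 e2) = I*rho(e3), rho(e1 e3) = -I*rho(e2), rho(e2 e3) = I*rho(e1); with real blade coefficients the real parts of m0..m3 are the coefficients of 1, e1, e2, e3 and the imaginary parts give the bivectors (e2 e3: Im m1, e1 e3: -Im m2, e1 e2: Im m3).
Answer: -2/5 - e1 e2


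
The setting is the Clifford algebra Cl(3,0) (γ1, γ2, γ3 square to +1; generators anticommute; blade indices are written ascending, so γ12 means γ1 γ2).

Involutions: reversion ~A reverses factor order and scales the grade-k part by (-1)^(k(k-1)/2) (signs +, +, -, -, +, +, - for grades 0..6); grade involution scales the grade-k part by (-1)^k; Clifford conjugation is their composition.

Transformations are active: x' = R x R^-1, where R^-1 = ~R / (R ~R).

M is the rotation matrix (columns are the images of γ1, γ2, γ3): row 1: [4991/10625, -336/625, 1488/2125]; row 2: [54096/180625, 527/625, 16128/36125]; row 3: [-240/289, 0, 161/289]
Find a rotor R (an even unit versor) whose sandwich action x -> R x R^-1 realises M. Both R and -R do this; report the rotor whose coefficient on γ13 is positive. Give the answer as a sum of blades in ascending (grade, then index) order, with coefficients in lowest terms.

Method: write R = a + b12*γ12 + b13*γ13 + b23*γ23 with a^2 + b12^2 + b13^2 + b23^2 = 1 (so R^-1 = ~R). Expanding the columns R e_j ~R gives tr M = 4a^2 - 1 and, from the antisymmetric part, M21 - M12 = -4a*b12, M13 - M31 = 4a*b13, M32 - M23 = -4a*b23.
Here tr M = 13511/7225, so a^2 = (1 + tr M)/4 = 5184/7225 and a = ±72/85. Taking a = 72/85: M21 - M12 = 6048/7225, M13 - M31 = 55296/36125, M32 - M23 = -16128/36125, giving b12 = -21/85, b13 = 192/425, b23 = 56/425, i.e. R = 72/85 - 21/85*γ12 + 192/425*γ13 + 56/425*γ23.
Its γ13 coefficient is already positive.
Answer: 72/85 - 21/85*γ12 + 192/425*γ13 + 56/425*γ23. Sheet selection: the two-to-one cover makes ±R indistinguishable at the matrix level (trace 13511/7225), so uniqueness comes from the required sign on γ13.


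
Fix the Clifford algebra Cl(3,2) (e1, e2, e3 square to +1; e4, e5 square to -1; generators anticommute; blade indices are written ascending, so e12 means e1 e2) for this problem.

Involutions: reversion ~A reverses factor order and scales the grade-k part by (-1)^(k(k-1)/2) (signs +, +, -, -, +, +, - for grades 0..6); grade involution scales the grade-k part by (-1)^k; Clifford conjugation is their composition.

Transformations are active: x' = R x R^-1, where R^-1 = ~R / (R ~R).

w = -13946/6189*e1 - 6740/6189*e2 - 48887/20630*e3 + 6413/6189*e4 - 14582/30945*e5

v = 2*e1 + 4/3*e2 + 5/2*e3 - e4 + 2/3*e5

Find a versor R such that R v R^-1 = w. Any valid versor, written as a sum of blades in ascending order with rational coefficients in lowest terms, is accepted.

Take R = v + w = -1568/6189*e1 + 504/2063*e2 + 1344/10315*e3 + 224/6189*e4 + 2016/10315*e5. Because q(v) = q(w) = 127/12, conjugation by R sends v exactly to w.
Answer: -1568/6189*e1 + 504/2063*e2 + 1344/10315*e3 + 224/6189*e4 + 2016/10315*e5


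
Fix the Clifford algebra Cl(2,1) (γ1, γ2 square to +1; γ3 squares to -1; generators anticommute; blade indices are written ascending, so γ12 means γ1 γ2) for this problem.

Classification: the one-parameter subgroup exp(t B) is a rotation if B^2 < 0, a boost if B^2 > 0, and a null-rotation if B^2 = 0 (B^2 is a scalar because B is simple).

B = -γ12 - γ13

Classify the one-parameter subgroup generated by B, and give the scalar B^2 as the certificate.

B^2 term by term: the squares give (-1)^2*(γ12)^2 + (-1)^2*(γ13)^2 = 1*(-1) + 1*(+1) = 0 (each basis 2-blade squares to minus the product of its generators' squares); cross terms between blades sharing an index anticommute and cancel. So B^2 = 0.
Answer: null-rotation, certificate B^2 = 0. Why this suffices: the scalar 0 survives any versor conjugation, so its sign alone determines the class however B is presented.


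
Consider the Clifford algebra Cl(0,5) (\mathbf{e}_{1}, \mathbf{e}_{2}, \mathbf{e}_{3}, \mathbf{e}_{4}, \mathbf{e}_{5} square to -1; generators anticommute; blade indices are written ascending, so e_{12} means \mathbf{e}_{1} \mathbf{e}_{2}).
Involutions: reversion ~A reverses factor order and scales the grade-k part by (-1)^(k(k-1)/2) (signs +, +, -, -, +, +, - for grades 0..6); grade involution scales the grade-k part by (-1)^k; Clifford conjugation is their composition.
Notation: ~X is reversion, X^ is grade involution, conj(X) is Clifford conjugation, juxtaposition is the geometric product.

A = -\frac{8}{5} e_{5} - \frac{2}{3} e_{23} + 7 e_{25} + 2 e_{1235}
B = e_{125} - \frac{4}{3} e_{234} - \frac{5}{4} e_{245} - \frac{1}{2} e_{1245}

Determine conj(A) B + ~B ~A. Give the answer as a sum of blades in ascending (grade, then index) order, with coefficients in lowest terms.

first term: 7 e_{1} + 2 e_{3} + \frac{347}{36} e_{4} - \frac{8}{5} e_{12} + \frac{7}{2} e_{14} + 2 e_{24} + e_{34} - \frac{4}{5} e_{124} + \frac{5}{2} e_{134} + \frac{2}{3} e_{135} - \frac{8}{3} e_{145} + \frac{17}{2} e_{345} - \frac{1}{3} e_{1345} + \frac{32}{15} e_{2345}
second term: -7 e_{1} + 2 e_{3} - \frac{347}{36} e_{4} - \frac{8}{5} e_{12} + \frac{7}{2} e_{14} + 2 e_{24} - e_{34} - \frac{4}{5} e_{124} - \frac{5}{2} e_{134} + \frac{2}{3} e_{135} + \frac{8}{3} e_{145} + \frac{17}{2} e_{345} + \frac{1}{3} e_{1345} - \frac{32}{15} e_{2345}
Answer: 4 e_{3} - \frac{16}{5} e_{12} + 7 e_{14} + 4 e_{24} - \frac{8}{5} e_{124} + \frac{4}{3} e_{135} + 17 e_{345}


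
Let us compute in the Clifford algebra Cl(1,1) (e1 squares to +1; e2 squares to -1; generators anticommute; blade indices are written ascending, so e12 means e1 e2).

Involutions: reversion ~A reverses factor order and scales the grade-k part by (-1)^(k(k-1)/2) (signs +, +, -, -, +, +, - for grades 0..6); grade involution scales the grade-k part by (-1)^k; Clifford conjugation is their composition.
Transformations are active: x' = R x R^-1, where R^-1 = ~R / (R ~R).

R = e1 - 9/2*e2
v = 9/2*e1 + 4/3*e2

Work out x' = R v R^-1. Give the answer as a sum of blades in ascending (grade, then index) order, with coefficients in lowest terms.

~R = e1 - 9/2*e2, and R ~R = -77/4, so R^-1 = ~R / (-77/4).
R v = 21/2 + 259/12*e12
Answer: -123/22*e1 + 118/33*e2


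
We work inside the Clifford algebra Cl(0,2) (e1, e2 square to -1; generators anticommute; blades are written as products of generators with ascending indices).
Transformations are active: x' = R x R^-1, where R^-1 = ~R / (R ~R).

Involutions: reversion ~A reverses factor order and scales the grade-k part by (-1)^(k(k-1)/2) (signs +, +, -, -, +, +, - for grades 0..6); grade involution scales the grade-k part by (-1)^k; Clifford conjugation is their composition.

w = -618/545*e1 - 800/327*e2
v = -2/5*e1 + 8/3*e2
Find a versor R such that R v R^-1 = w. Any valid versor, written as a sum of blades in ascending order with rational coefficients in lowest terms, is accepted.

Equal squares first: v^2 = w^2 = -1636/225. Then v + w = -836/545*e1 + 24/109*e2 is a versor taking v to w, provided it is invertible.
Answer: -836/545*e1 + 24/109*e2


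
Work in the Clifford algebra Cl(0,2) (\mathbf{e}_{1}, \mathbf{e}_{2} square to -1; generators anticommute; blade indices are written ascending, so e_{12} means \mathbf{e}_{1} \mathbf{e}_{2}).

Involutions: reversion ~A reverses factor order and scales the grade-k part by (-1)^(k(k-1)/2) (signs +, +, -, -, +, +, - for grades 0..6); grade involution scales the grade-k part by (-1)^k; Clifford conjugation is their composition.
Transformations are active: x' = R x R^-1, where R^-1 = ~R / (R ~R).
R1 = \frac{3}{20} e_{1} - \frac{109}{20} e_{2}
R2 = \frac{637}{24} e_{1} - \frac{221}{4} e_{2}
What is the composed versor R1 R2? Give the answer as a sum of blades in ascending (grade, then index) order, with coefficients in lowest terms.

Distribute over the terms of R1 (each basis-blade product reordered to ascending indices, repeated generators contracted through their squares):
(\frac{3}{20} e_{1}) R2 = -\frac{637}{160} - \frac{663}{80} e_{12}
(-\frac{109}{20} e_{2}) R2 = -\frac{24089}{80} + \frac{69433}{480} e_{12}
Summing the partial products and collecting blades:
Answer: -\frac{9763}{32} + \frac{13091}{96} e_{12}


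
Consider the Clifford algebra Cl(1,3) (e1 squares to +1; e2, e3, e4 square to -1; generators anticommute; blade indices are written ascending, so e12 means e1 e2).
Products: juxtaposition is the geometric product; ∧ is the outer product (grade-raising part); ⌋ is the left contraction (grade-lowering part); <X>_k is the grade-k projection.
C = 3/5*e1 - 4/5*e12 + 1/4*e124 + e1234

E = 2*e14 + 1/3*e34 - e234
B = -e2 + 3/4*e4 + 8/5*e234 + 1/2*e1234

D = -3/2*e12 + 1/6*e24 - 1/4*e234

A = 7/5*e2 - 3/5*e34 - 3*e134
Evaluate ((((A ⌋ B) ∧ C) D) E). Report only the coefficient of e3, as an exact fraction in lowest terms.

step 1: 7/5 + 123/50*e2 + 3/10*e12 - 56/25*e34 + 7/10*e134
step 2: 21/25*e1 - 649/250*e12 + 7/20*e124 - 168/125*e134 + 399/125*e1234
step 3: 1947/500 - 2569/3000*e1 - 63/50*e2 - 21/40*e4 - 42/125*e12 + 889/2000*e13 + 649/1500*e14 - 1197/250*e34 + 28/125*e123 + 7/50*e124 - 649/1000*e134 + 252/125*e234 - 21/100*e1234
step 4: 167/375 - 1871/3000*e1 - 287/50*e2 + 1123/1000*e3 - 2569/1500*e4 - 579/1000*e12 + 43111/4500*e13 + 47183/6000*e14 - 189/200*e23 + 84/125*e24 - 851/1000*e34 + 6767/1500*e123 + 2401/1200*e124 - 5593/9000*e134 - 1933/500*e234 + 2233/3000*e1234
Answer: 1123/1000


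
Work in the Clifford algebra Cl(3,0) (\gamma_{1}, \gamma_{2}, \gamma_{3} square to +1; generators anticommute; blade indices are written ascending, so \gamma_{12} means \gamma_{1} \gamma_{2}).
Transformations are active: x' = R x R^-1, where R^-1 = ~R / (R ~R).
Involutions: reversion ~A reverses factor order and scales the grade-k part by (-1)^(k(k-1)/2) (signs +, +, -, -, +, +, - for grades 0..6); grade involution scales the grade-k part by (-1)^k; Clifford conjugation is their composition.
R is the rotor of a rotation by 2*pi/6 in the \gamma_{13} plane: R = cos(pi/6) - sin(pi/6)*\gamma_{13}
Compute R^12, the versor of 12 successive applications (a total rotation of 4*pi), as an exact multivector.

The rotor phase is half the rotation angle and phases add under composition, so 12 steps in the \gamma_{13} plane accumulate phase 12*(pi/6) = 2 \pi: R^12 = cos(2 \pi) - sin(2 \pi)*\gamma_{13}.
cos(2 \pi) = 1 and sin(2 \pi) = 0, so R^12 = 1. The total rotation 4*pi is 2 full turns, so every vector returns to itself, yet the rotor is +1, back on the identity sheet (an even number of 2*pi turns).
Answer: 1


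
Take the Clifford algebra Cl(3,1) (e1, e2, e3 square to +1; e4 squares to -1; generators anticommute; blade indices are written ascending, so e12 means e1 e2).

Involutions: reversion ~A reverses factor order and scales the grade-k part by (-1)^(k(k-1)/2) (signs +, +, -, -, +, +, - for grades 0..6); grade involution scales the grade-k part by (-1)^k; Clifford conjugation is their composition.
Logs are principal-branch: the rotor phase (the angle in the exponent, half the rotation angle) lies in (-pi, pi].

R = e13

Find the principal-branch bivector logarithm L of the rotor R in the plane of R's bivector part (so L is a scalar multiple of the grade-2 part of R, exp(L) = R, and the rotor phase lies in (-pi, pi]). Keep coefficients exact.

The scalar part of R is 0, and that scalar determines the rotor phase on the principal branch; recovering the unit plane as bivector-part over sine of the phase gives L = phase * plane.
Concretely: cos(phase) = 0 gives phase = ±pi/2, and since phase/sin(phase) is even the sign is immaterial: L = (phase/sin(phase)) * <R>_2 = (pi/2) * <R>_2.
Answer: pi/2*e13


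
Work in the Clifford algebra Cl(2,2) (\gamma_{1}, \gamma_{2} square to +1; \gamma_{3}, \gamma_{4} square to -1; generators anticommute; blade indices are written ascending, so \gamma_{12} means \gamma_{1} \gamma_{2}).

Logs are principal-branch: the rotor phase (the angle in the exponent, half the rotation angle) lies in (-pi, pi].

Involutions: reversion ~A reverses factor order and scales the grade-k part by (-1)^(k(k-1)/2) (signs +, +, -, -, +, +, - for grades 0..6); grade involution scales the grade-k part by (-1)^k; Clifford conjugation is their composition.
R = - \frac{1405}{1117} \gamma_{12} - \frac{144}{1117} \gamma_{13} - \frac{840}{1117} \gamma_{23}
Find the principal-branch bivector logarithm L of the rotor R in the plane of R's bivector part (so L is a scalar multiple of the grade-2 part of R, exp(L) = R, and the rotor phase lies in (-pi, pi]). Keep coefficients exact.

The scalar part of R is 0, and that scalar determines the rotor phase on the principal branch; recovering the unit plane as bivector-part over sine of the phase gives L = phase * plane.
Concretely: cos(phase) = 0 gives phase = ±\frac{\pi}{2}, and since phase/sin(phase) is even the sign is immaterial: L = (phase/sin(phase)) * <R>_2 = (\frac{\pi}{2}) * <R>_2.
Answer: - \frac{1405 \pi}{2234} \gamma_{12} - \frac{72 \pi}{1117} \gamma_{13} - \frac{420 \pi}{1117} \gamma_{23}


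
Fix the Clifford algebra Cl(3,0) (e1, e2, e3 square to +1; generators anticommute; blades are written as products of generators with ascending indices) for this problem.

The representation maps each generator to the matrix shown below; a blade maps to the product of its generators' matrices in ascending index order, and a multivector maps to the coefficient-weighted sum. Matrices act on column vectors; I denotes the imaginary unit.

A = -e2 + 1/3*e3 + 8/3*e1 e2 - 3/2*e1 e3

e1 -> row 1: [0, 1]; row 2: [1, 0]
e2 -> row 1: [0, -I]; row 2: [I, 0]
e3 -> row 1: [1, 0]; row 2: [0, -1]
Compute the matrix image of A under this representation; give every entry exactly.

Bivector images (products of the table entries): rho(e1 e2) = rho(e1)rho(e2) = row 1: [I, 0]; row 2: [0, -I]; rho(e1 e3) = rho(e1)rho(e3) = row 1: [0, -1]; row 2: [1, 0].
M = (-1)*rho(e2) + (1/3)*rho(e3) + (8/3)*rho(e1 e2) + (-3/2)*rho(e1 e3), summed entrywise:
Answer: row 1: [1/3 + 8*I/3, 3/2 + I]; row 2: [-3/2 - I, -1/3 - 8*I/3]


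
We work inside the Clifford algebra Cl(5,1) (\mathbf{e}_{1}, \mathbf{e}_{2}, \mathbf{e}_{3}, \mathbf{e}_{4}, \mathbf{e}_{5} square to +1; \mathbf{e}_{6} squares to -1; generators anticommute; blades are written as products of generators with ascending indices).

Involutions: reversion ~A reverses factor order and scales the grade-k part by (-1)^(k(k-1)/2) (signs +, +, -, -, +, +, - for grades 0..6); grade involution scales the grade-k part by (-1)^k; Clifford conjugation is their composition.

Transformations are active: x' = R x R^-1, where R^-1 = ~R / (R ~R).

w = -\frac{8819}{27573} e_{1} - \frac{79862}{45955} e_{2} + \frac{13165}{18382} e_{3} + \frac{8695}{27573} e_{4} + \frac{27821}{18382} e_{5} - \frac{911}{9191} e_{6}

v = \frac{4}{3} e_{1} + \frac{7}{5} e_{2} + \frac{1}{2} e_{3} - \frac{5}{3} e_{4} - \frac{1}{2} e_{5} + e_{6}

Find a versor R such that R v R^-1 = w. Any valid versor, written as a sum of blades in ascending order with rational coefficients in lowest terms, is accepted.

The midline construction: v and w both square to \frac{2707}{450}, so reflecting in their sum \frac{9315}{9191} e_{1} - \frac{3105}{9191} e_{2} + \frac{11178}{9191} e_{3} - \frac{12420}{9191} e_{4} + \frac{9315}{9191} e_{5} + \frac{8280}{9191} e_{6} exchanges them.
Answer: \frac{9315}{9191} e_{1} - \frac{3105}{9191} e_{2} + \frac{11178}{9191} e_{3} - \frac{12420}{9191} e_{4} + \frac{9315}{9191} e_{5} + \frac{8280}{9191} e_{6}


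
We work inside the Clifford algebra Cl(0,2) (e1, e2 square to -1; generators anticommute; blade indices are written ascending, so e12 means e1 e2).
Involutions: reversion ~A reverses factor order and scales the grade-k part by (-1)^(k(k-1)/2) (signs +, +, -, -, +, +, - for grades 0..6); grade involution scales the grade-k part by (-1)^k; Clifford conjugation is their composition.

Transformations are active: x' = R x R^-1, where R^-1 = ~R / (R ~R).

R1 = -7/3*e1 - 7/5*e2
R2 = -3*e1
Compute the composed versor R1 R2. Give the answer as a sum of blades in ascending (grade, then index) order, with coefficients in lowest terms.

Distribute over the terms of R2 (each basis-blade product reordered to ascending indices, repeated generators contracted through their squares):
R1 (-3*e1) = -7 - 21/5*e12
Answer: -7 - 21/5*e12


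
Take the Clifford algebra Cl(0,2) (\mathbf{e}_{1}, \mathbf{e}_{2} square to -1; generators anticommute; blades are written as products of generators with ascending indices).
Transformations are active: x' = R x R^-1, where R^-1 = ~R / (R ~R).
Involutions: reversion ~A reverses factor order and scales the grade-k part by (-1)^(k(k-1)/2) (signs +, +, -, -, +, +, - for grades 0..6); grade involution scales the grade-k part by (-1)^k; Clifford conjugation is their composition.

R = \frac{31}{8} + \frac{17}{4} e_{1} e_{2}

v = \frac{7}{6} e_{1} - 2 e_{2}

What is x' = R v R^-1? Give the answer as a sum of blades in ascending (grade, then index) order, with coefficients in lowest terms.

~R = \frac{31}{8} - \frac{17}{4} e_{1} e_{2}, and R ~R = \frac{2117}{64}, so R^-1 = ~R / (\frac{2117}{64}).
R v = \frac{625}{48} e_{1} - \frac{67}{24} e_{2}
Answer: \frac{7977}{4234} e_{1} + \frac{8548}{6351} e_{2}


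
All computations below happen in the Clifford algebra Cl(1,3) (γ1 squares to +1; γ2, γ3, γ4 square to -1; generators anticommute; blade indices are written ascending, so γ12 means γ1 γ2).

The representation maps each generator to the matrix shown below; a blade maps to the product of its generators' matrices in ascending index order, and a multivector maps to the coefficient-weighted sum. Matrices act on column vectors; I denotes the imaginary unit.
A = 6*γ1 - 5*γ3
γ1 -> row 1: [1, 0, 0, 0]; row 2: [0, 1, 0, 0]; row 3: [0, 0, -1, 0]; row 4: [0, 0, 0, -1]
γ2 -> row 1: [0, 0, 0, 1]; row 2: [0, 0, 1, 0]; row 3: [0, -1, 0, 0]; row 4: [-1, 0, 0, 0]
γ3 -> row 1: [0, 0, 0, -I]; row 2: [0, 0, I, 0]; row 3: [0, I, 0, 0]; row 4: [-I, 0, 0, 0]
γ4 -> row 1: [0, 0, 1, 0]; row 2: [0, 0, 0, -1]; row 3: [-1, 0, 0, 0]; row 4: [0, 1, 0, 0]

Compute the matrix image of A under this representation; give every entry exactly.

M = (6)*rho(γ1) + (-5)*rho(γ3), summed entrywise:
Answer: row 1: [6, 0, 0, 5*I]; row 2: [0, 6, -5*I, 0]; row 3: [0, -5*I, -6, 0]; row 4: [5*I, 0, 0, -6]


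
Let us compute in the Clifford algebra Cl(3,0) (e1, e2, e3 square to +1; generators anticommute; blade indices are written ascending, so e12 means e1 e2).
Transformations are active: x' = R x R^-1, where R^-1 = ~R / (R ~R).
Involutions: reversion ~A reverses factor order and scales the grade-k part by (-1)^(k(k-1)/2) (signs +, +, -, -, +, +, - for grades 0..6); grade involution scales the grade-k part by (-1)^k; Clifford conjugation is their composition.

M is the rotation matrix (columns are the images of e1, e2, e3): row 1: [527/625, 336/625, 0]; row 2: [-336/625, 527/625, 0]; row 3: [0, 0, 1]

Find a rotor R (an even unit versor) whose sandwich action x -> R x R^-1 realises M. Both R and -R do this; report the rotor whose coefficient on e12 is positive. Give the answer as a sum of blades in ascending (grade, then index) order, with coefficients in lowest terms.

Method: write R = a + b12*e12 + b13*e13 + b23*e23 with a^2 + b12^2 + b13^2 + b23^2 = 1 (so R^-1 = ~R). Expanding the columns R e_j ~R gives tr M = 4a^2 - 1 and, from the antisymmetric part, M21 - M12 = -4a*b12, M13 - M31 = 4a*b13, M32 - M23 = -4a*b23.
Here tr M = 1679/625, so a^2 = (1 + tr M)/4 = 576/625 and a = ±24/25. Taking a = 24/25: M21 - M12 = -672/625, M13 - M31 = 0, M32 - M23 = 0, giving b12 = 7/25, b13 = 0, b23 = 0, i.e. R = 24/25 + 7/25*e12.
Its e12 coefficient is already positive.
Answer: 24/25 + 7/25*e12. Sheet selection: the two-to-one cover makes ±R indistinguishable at the matrix level (trace 1679/625), so uniqueness comes from the required sign on e12.


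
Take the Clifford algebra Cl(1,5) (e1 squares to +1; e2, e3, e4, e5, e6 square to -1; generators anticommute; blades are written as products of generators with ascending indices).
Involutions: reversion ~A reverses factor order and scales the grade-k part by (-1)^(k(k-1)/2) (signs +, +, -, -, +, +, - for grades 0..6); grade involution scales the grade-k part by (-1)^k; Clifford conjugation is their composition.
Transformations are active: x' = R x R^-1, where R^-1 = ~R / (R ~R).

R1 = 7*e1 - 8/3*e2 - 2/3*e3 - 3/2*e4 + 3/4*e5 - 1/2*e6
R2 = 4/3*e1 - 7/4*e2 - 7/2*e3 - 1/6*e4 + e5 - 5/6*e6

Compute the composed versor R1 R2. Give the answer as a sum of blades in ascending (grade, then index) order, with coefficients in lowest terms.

Distribute over the terms of R1 (each basis-blade product reordered to ascending indices, repeated generators contracted through their squares):
(7*e1) R2 = 28/3 - 49/4*e1 e2 - 49/2*e1 e3 - 7/6*e1 e4 + 7*e1 e5 - 35/6*e1 e6
(-8/3*e2) R2 = -14/3 + 32/9*e1 e2 + 28/3*e2 e3 + 4/9*e2 e4 - 8/3*e2 e5 + 20/9*e2 e6
(-2/3*e3) R2 = -7/3 + 8/9*e1 e3 - 7/6*e2 e3 + 1/9*e3 e4 - 2/3*e3 e5 + 5/9*e3 e6
(-3/2*e4) R2 = -1/4 + 2*e1 e4 - 21/8*e2 e4 - 21/4*e3 e4 - 3/2*e4 e5 + 5/4*e4 e6
(3/4*e5) R2 = -3/4 - e1 e5 + 21/16*e2 e5 + 21/8*e3 e5 + 1/8*e4 e5 - 5/8*e5 e6
(-1/2*e6) R2 = -5/12 + 2/3*e1 e6 - 7/8*e2 e6 - 7/4*e3 e6 - 1/12*e4 e6 + 1/2*e5 e6
Summing the partial products and collecting blades:
Answer: 11/12 - 313/36*e1 e2 - 425/18*e1 e3 + 5/6*e1 e4 + 6*e1 e5 - 31/6*e1 e6 + 49/6*e2 e3 - 157/72*e2 e4 - 65/48*e2 e5 + 97/72*e2 e6 - 185/36*e3 e4 + 47/24*e3 e5 - 43/36*e3 e6 - 11/8*e4 e5 + 7/6*e4 e6 - 1/8*e5 e6


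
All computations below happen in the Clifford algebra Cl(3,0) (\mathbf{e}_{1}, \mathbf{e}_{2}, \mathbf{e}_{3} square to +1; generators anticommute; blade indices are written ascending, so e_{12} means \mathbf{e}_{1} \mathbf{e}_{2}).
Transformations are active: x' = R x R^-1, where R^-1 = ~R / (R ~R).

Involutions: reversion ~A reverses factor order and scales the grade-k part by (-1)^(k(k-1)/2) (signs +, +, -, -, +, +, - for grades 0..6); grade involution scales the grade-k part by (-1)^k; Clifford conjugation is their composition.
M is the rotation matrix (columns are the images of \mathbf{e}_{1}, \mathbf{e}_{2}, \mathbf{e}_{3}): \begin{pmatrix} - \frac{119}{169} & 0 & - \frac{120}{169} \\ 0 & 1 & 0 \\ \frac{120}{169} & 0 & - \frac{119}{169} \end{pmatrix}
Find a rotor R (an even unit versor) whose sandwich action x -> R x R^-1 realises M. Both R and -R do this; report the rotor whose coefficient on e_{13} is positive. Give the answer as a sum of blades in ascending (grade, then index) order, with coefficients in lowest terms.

Method: write R = a + b12*e_{12} + b13*e_{13} + b23*e_{23} with a^2 + b12^2 + b13^2 + b23^2 = 1 (so R^-1 = ~R). Expanding the columns R e_j ~R gives tr M = 4a^2 - 1 and, from the antisymmetric part, M21 - M12 = -4a*b12, M13 - M31 = 4a*b13, M32 - M23 = -4a*b23.
Here tr M = -\frac{69}{169}, so a^2 = (1 + tr M)/4 = \frac{25}{169} and a = ±\frac{5}{13}. Taking a = \frac{5}{13}: M21 - M12 = 0, M13 - M31 = -\frac{240}{169}, M32 - M23 = 0, giving b12 = 0, b13 = -\frac{12}{13}, b23 = 0, i.e. R = \frac{5}{13} - \frac{12}{13} e_{13}.
Its e_{13} coefficient is negative, so report the other preimage -R.
Answer: -\frac{5}{13} + \frac{12}{13} e_{13}. Uniqueness: Spin(3) -> SO(3) maps R and -R to the same rotation of trace -\frac{69}{169}; fixing the sign of the e_{13} coefficient removes the ambiguity.


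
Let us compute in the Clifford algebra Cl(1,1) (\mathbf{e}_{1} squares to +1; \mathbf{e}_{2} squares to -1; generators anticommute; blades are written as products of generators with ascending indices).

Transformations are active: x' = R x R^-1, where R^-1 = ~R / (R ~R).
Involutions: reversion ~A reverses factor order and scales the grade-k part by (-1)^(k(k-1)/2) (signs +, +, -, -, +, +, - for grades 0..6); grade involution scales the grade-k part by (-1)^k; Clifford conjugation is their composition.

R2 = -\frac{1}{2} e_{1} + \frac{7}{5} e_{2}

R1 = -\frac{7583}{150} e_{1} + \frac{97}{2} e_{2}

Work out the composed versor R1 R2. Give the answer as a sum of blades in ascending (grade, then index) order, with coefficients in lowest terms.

Distribute over the terms of R1 (each basis-blade product reordered to ascending indices, repeated generators contracted through their squares):
(-\frac{7583}{150} e_{1}) R2 = \frac{7583}{300} - \frac{53081}{750} e_{1} e_{2}
(\frac{97}{2} e_{2}) R2 = -\frac{679}{10} + \frac{97}{4} e_{1} e_{2}
Summing the partial products and collecting blades:
Answer: -\frac{12787}{300} - \frac{69787}{1500} e_{1} e_{2}


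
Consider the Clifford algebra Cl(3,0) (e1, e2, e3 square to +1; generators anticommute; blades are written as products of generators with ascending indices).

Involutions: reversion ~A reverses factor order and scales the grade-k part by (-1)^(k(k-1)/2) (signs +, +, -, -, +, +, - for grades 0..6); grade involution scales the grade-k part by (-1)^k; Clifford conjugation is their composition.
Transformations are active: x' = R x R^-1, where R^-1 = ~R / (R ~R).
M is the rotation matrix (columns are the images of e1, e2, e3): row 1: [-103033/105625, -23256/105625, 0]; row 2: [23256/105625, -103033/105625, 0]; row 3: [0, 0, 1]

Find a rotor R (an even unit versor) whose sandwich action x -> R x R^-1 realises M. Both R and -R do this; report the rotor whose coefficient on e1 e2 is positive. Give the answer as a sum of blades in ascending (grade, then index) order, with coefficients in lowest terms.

Method: write R = a + b12*e1 e2 + b13*e1 e3 + b23*e2 e3 with a^2 + b12^2 + b13^2 + b23^2 = 1 (so R^-1 = ~R). Expanding the columns R e_j ~R gives tr M = 4a^2 - 1 and, from the antisymmetric part, M21 - M12 = -4a*b12, M13 - M31 = 4a*b13, M32 - M23 = -4a*b23.
Here tr M = -100441/105625, so a^2 = (1 + tr M)/4 = 1296/105625 and a = ±36/325. Taking a = 36/325: M21 - M12 = 46512/105625, M13 - M31 = 0, M32 - M23 = 0, giving b12 = -323/325, b13 = 0, b23 = 0, i.e. R = 36/325 - 323/325*e1 e2.
Its e1 e2 coefficient is negative, so report the other preimage -R.
Answer: -36/325 + 323/325*e1 e2. Recall the cover is two-to-one: with M of trace -100441/105625, both preimages act alike, and the stated e1 e2 sign chooses the sheet.


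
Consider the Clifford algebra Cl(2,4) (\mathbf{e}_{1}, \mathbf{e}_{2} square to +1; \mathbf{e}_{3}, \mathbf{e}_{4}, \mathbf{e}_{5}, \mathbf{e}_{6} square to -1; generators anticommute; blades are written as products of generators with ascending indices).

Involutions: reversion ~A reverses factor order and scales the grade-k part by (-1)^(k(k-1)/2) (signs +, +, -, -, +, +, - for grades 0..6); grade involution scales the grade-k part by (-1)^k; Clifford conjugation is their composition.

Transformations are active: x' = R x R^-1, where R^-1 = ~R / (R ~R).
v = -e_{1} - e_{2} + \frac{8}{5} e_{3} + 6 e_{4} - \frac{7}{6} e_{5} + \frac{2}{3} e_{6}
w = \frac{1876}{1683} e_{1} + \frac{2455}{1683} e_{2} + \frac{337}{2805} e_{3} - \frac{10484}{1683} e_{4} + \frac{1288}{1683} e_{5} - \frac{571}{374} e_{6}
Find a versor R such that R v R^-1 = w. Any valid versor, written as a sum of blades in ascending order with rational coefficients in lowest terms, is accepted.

A norm check does it: q(v) = q(w) = -\frac{34529}{900}, hence R = v + w = \frac{193}{1683} e_{1} + \frac{772}{1683} e_{2} + \frac{965}{561} e_{3} - \frac{386}{1683} e_{4} - \frac{1351}{3366} e_{5} - \frac{965}{1122} e_{6} realises the map — parallel part kept, (v - w)/2 negated, v carried to w.
Answer: \frac{193}{1683} e_{1} + \frac{772}{1683} e_{2} + \frac{965}{561} e_{3} - \frac{386}{1683} e_{4} - \frac{1351}{3366} e_{5} - \frac{965}{1122} e_{6}


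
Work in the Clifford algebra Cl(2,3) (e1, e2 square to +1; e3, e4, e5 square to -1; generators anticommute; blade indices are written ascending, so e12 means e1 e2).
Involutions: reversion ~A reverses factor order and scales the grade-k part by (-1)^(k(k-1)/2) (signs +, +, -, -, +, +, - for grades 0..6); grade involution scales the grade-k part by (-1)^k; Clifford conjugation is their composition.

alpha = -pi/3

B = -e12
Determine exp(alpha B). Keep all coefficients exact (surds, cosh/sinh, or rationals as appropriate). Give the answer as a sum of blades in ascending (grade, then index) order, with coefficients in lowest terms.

B^2 = (-1)^2*(e12)^2 = 1*(-1) = -1 (a basis 2-blade squares to minus the product of its generators' squares).
B^2 = -1 — since the square is negative, the closed form is circular: l = 1, alpha*l = -pi/3, so exp(alpha B) = cos(-pi/3) + (sin(-pi/3)/1)*B = 1/2 + (-sqrt(3)/2)*B.
Answer: 1/2 + sqrt(3)/2*e12
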